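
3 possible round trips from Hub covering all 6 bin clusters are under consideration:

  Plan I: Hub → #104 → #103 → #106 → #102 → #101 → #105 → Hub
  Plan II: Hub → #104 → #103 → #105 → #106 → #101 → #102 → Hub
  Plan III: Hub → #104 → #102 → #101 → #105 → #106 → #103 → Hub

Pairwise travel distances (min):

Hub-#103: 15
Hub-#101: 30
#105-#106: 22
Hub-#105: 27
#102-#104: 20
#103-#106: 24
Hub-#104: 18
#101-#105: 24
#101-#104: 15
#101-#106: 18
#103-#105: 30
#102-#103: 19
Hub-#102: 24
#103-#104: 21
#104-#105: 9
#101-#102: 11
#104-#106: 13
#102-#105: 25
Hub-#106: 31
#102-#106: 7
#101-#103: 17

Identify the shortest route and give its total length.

Plan I: 18 + 21 + 24 + 7 + 11 + 24 + 27 = 132
Plan II: 18 + 21 + 30 + 22 + 18 + 11 + 24 = 144
Plan III: 18 + 20 + 11 + 24 + 22 + 24 + 15 = 134

Shortest is Plan I, total 132 min.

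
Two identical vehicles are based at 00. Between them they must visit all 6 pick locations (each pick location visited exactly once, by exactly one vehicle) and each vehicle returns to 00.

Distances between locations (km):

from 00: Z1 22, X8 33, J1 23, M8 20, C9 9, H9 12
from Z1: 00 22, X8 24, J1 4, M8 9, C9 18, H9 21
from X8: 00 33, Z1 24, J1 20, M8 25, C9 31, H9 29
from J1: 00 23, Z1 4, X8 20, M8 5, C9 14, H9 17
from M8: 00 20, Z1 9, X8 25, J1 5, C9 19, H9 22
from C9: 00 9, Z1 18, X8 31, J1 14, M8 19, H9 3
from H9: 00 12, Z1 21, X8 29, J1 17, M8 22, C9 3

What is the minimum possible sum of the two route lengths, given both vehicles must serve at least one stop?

There are 2^5 − 1 = 31 ways to divide the 6 stops into two non-empty groups. For each, the best each vehicle can do is its own shortest tour through its group:
  {Z1} + {X8, J1, M8, C9, H9}: 44 + 86 = 130
  {X8} + {Z1, J1, M8, C9, H9}: 66 + 62 = 128
  {Z1, X8} + {J1, M8, C9, H9}: 79 + 54 = 133
  {J1} + {Z1, X8, M8, C9, H9}: 46 + 94 = 140
  {Z1, J1} + {X8, M8, C9, H9}: 49 + 86 = 135
  {X8, J1} + {Z1, M8, C9, H9}: 76 + 62 = 138
  … (31 splits in total)
  {Z1, X8, J1, M8} + {C9, H9}: 86 + 24 = 110  ← best
Best: vehicle 1 00 → X8 → Z1 → J1 → M8 → 00 = 86; vehicle 2 00 → C9 → H9 → 00 = 24; combined 110.

110 km — the smallest possible combined total.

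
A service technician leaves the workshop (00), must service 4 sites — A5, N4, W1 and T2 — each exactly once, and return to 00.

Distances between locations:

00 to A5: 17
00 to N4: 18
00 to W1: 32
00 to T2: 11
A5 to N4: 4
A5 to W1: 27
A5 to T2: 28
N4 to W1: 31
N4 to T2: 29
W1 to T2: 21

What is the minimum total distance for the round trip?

00-A5-N4-W1-T2-00: 17+4+31+21+11 = 84
00-A5-N4-T2-W1-00: 17+4+29+21+32 = 103
00-A5-W1-N4-T2-00: 17+27+31+29+11 = 115
00-A5-W1-T2-N4-00: 17+27+21+29+18 = 112
00-A5-T2-N4-W1-00: 17+28+29+31+32 = 137
00-A5-T2-W1-N4-00: 17+28+21+31+18 = 115
00-N4-A5-W1-T2-00: 18+4+27+21+11 = 81
00-N4-A5-T2-W1-00: 18+4+28+21+32 = 103
00-N4-W1-A5-T2-00: 18+31+27+28+11 = 115
00-N4-T2-A5-W1-00: 18+29+28+27+32 = 134
00-W1-A5-N4-T2-00: 32+27+4+29+11 = 103
00-W1-N4-A5-T2-00: 32+31+4+28+11 = 106
The minimum is 81.
One optimal route: 00 → N4 → A5 → W1 → T2 → 00 (or its reverse).

Shortest round trip = 81.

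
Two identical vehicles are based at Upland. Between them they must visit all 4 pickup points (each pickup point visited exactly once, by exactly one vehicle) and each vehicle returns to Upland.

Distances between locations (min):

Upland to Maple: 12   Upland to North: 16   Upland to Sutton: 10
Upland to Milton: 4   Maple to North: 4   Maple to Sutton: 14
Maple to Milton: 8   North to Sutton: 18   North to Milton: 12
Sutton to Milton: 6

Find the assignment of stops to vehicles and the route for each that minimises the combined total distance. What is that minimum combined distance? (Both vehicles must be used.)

There are 2^3 − 1 = 7 ways to divide the 4 stops into two non-empty groups. For each, the best each vehicle can do is its own shortest tour through its group:
  {Maple} + {North, Sutton, Milton}: 24 + 44 = 68
  {North} + {Maple, Sutton, Milton}: 32 + 36 = 68
  {Maple, North} + {Sutton, Milton}: 32 + 20 = 52
  {Sutton} + {Maple, North, Milton}: 20 + 32 = 52
  {Maple, Sutton} + {North, Milton}: 36 + 32 = 68
  {North, Sutton} + {Maple, Milton}: 44 + 24 = 68
  … (7 splits in total)
Best: vehicle 1 Upland → Maple → North → Upland = 32; vehicle 2 Upland → Sutton → Milton → Upland = 20; combined 52.

Minimum combined distance: 52 min.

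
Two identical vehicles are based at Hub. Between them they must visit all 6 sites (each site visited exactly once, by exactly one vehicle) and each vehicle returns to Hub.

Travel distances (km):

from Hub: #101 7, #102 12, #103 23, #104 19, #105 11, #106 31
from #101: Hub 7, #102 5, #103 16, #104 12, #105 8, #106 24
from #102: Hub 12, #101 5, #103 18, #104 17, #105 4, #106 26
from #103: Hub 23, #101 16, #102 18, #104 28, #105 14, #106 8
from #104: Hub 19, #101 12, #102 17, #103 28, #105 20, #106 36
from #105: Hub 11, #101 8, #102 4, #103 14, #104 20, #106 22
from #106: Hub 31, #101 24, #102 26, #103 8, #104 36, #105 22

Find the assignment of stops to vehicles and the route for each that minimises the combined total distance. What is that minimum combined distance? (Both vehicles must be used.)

107 km — the smallest possible combined total.

Check every non-empty split of the stops between the two vehicles; for each half take its own optimal tour:
  {#101} + {#102, #103, #104, #105, #106}: 14 + 93 = 107
  {#102} + {#101, #103, #104, #105, #106}: 24 + 88 = 112
  {#101, #102} + {#103, #104, #105, #106}: 24 + 88 = 112
  {#103} + {#101, #102, #104, #105, #106}: 46 + 93 = 139
  {#101, #103} + {#102, #104, #105, #106}: 46 + 93 = 139
  {#102, #103} + {#101, #104, #105, #106}: 53 + 88 = 141
  … (31 splits in total)
Best: vehicle 1 Hub → #101 → Hub = 14; vehicle 2 Hub → #102 → #105 → #103 → #106 → #104 → Hub = 93; combined 107.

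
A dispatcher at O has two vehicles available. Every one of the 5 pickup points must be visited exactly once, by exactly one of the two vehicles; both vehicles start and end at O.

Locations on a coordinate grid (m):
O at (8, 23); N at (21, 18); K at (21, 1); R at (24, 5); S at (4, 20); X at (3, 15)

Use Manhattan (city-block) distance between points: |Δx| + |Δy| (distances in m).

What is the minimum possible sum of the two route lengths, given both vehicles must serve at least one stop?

There are 2^4 − 1 = 15 ways to divide the 5 stops into two non-empty groups. For each, the best each vehicle can do is its own shortest tour through its group:
  {N} + {K, R, S, X}: 36 + 86 = 122
  {K} + {N, R, S, X}: 70 + 78 = 148
  {N, K} + {R, S, X}: 70 + 78 = 148
  {R} + {N, K, S, X}: 68 + 80 = 148
  {N, R} + {K, S, X}: 68 + 80 = 148
  {K, R} + {N, S, X}: 76 + 52 = 128
  … (15 splits in total)
  {S} + {N, K, R, X}: 14 + 86 = 100  ← best
Best: vehicle 1 O → S → O = 14; vehicle 2 O → N → K → R → X → O = 86; combined 100.

100 m — the smallest possible combined total.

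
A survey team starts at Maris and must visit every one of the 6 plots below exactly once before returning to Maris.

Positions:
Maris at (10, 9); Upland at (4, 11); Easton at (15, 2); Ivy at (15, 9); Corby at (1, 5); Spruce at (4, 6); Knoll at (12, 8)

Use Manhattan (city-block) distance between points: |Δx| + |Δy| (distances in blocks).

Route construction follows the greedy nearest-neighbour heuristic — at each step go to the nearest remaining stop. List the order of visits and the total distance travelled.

Nearest-neighbour total = 50 blocks; route Maris → Knoll → Ivy → Easton → Spruce → Corby → Upland → Maris.

Maris → [Knoll:3 / Ivy:5 / Upland:8 / Spruce:9 / Easton:12 / Corby:13] → Knoll (3)
Knoll → [Ivy:4 / Easton:9 / Spruce:10 / Upland:11 / Corby:14] → Ivy (4)
Ivy → [Easton:7 / Upland:13 / Spruce:14 / Corby:18] → Easton (7)
Easton → [Spruce:15 / Corby:17 / Upland:20] → Spruce (15)
Spruce → [Corby:4 / Upland:5] → Corby (4)
Corby → [Upland:9] → Upland (9)
Return Upland→Maris: 8.
Total = 3 + 4 + 7 + 15 + 4 + 9 + 8 = 50.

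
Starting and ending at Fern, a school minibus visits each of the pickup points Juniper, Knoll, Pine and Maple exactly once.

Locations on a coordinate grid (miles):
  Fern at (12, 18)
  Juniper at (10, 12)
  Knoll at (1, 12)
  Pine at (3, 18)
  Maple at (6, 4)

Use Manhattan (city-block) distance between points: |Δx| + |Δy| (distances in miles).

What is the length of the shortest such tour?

Fern - Juniper - Knoll - Pine - Maple - Fern: 8+9+8+17+20 = 62
Fern - Juniper - Knoll - Maple - Pine - Fern: 8+9+13+17+9 = 56
Fern - Juniper - Pine - Knoll - Maple - Fern: 8+13+8+13+20 = 62
Fern - Juniper - Pine - Maple - Knoll - Fern: 8+13+17+13+17 = 68
Fern - Juniper - Maple - Knoll - Pine - Fern: 8+12+13+8+9 = 50
Fern - Juniper - Maple - Pine - Knoll - Fern: 8+12+17+8+17 = 62
Fern - Knoll - Juniper - Pine - Maple - Fern: 17+9+13+17+20 = 76
Fern - Knoll - Juniper - Maple - Pine - Fern: 17+9+12+17+9 = 64
Fern - Knoll - Pine - Juniper - Maple - Fern: 17+8+13+12+20 = 70
Fern - Knoll - Maple - Juniper - Pine - Fern: 17+13+12+13+9 = 64
Fern - Pine - Juniper - Knoll - Maple - Fern: 9+13+9+13+20 = 64
Fern - Pine - Knoll - Juniper - Maple - Fern: 9+8+9+12+20 = 58
The minimum is 50.
One optimal route: Fern → Juniper → Maple → Knoll → Pine → Fern (or its reverse).

Shortest round trip = 50 miles.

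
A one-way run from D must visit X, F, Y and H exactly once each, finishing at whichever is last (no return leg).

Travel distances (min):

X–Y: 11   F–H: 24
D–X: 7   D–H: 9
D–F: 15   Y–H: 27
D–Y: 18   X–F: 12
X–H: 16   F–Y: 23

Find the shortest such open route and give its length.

There are 4! = 24 possible orderings.
D → X → F → Y → H: 7+12+23+27 = 69
D → X → F → H → Y: 7+12+24+27 = 70
D → X → Y → F → H: 7+11+23+24 = 65
D → X → Y → H → F: 7+11+27+24 = 69
D → X → H → F → Y: 7+16+24+23 = 70
D → X → H → Y → F: 7+16+27+23 = 73
D → F → X → Y → H: 15+12+11+27 = 65
D → F → X → H → Y: 15+12+16+27 = 70
D → F → Y → X → H: 15+23+11+16 = 65
D → F → Y → H → X: 15+23+27+16 = 81
D → F → H → X → Y: 15+24+16+11 = 66
D → F → H → Y → X: 15+24+27+11 = 77
D → Y → X → F → H: 18+11+12+24 = 65
D → Y → X → H → F: 18+11+16+24 = 69
… (10 more)
D → H → F → X → Y: 9+24+12+11 = 56  ← best
The minimum is 56.
One shortest path: D → H → F → X → Y.

Minimum one-way distance = 56 min.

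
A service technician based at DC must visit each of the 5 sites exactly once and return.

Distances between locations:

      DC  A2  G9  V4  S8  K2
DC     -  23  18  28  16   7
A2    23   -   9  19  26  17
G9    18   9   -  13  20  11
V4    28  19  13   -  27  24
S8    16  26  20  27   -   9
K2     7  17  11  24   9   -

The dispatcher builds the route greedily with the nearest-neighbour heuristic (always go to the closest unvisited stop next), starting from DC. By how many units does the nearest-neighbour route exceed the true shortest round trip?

DC: K2=7, S8=16, G9=18, A2=23, V4=28 ⇒ K2
K2: S8=9, G9=11, A2=17, V4=24 ⇒ S8
S8: G9=20, A2=26, V4=27 ⇒ G9
G9: A2=9, V4=13 ⇒ A2
A2: V4=19 ⇒ V4
NN route DC → K2 → S8 → G9 → A2 → V4 → DC costs 92.
Optimal: DC → A2 → G9 → V4 → S8 → K2 → DC costs 88 (by enumerating all 60 distinct tours).
Excess = 92 − 88 = 4.

4 longer than the optimal tour.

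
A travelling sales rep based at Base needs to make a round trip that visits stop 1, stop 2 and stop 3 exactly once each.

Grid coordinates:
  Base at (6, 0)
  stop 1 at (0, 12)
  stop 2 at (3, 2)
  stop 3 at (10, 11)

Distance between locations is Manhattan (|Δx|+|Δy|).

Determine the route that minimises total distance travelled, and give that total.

Shortest round trip = 44.

Base→stop 1→stop 2→stop 3→Base: 18+13+16+15 = 62
Base→stop 1→stop 3→stop 2→Base: 18+11+16+5 = 50
Base→stop 2→stop 1→stop 3→Base: 5+13+11+15 = 44
The minimum is 44.
One optimal route: Base → stop 2 → stop 1 → stop 3 → Base (or its reverse).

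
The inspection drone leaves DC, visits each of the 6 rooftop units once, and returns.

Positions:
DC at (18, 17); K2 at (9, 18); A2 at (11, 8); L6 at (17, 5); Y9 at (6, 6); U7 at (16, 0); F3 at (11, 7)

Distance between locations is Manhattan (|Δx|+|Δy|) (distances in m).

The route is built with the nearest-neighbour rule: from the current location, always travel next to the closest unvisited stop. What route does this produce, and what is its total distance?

From DC: distances to unvisited — K2=10, L6=13, A2=16, F3=17, U7=19, Y9=23. Nearest is K2 (10).
From K2: distances to unvisited — A2=12, F3=13, Y9=15, L6=21, U7=25. Nearest is A2 (12).
From A2: distances to unvisited — F3=1, Y9=7, L6=9, U7=13. Nearest is F3 (1).
From F3: distances to unvisited — Y9=6, L6=8, U7=12. Nearest is Y9 (6).
From Y9: distances to unvisited — L6=12, U7=16. Nearest is L6 (12).
From L6: distances to unvisited — U7=6. Nearest is U7 (6).
Return U7→DC: 19.
Total = 10 + 12 + 1 + 6 + 12 + 6 + 19 = 66.

Nearest-neighbour total = 66 m; route DC → K2 → A2 → F3 → Y9 → L6 → U7 → DC.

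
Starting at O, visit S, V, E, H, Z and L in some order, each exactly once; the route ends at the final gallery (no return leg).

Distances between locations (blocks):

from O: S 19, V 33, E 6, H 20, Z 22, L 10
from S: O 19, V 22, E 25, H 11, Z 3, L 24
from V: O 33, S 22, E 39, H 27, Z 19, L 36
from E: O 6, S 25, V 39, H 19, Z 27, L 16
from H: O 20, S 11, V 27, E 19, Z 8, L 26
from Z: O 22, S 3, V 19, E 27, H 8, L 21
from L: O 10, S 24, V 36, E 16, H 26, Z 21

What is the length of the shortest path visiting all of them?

78 blocks — the minimum one-way total.

There are 6! = 720 possible orderings.
O → S → V → E → H → Z → L: 19+22+39+19+8+21 = 128
O → S → V → E → H → L → Z: 19+22+39+19+26+21 = 146
O → S → V → E → Z → H → L: 19+22+39+27+8+26 = 141
O → S → V → E → Z → L → H: 19+22+39+27+21+26 = 154
O → S → V → E → L → H → Z: 19+22+39+16+26+8 = 130
O → S → V → E → L → Z → H: 19+22+39+16+21+8 = 125
O → S → V → H → E → Z → L: 19+22+27+19+27+21 = 135
O → S → V → H → E → L → Z: 19+22+27+19+16+21 = 124
… (712 more)
O → L → E → H → S → Z → V: 10+16+19+11+3+19 = 78  ← best
The minimum is 78.
One shortest path: O → L → E → H → S → Z → V.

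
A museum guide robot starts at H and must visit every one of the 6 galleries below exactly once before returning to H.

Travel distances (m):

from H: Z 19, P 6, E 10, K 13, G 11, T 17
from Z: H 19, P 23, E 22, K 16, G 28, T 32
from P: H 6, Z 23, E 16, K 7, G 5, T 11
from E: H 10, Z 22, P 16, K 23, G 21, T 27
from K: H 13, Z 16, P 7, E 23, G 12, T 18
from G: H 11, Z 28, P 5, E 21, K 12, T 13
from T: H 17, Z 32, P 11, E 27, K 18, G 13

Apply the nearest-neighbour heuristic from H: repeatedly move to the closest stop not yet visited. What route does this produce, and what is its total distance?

From H: distances to unvisited — P=6, E=10, G=11, K=13, T=17, Z=19. Nearest is P (6).
From P: distances to unvisited — G=5, K=7, T=11, E=16, Z=23. Nearest is G (5).
From G: distances to unvisited — K=12, T=13, E=21, Z=28. Nearest is K (12).
From K: distances to unvisited — Z=16, T=18, E=23. Nearest is Z (16).
From Z: distances to unvisited — E=22, T=32. Nearest is E (22).
From E: distances to unvisited — T=27. Nearest is T (27).
Return T→H: 17.
Total = 6 + 5 + 12 + 16 + 22 + 27 + 17 = 105.

Total distance 105 m via the nearest-neighbour route H → P → G → K → Z → E → T → H.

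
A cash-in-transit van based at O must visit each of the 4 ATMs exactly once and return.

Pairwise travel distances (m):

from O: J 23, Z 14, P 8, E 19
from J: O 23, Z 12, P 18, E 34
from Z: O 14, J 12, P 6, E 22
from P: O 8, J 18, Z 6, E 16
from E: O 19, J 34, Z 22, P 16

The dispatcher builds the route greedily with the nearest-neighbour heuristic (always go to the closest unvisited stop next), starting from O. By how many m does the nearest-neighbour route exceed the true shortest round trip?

O: P=8, Z=14, E=19, J=23 ⇒ P
P: Z=6, E=16, J=18 ⇒ Z
Z: J=12, E=22 ⇒ J
J: E=34 ⇒ E
NN route O → P → Z → J → E → O costs 79.
Optimal: O → J → Z → P → E → O costs 76 (by enumerating all 12 distinct tours).
Excess = 79 − 76 = 3.

Excess over optimum: 3 m.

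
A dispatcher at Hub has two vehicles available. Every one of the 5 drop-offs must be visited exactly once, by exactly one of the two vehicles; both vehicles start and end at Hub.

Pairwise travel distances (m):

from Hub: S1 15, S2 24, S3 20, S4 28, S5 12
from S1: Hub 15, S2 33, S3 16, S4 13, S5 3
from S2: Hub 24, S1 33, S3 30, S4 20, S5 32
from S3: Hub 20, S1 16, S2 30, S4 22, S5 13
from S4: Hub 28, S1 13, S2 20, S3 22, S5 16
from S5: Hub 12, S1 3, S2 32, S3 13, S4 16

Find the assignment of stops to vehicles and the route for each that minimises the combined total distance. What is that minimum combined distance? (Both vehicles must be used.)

112 m — the smallest possible combined total.

Check every non-empty split of the stops between the two vehicles; for each half take its own optimal tour:
  {S1} + {S2, S3, S4, S5}: 30 + 91 = 121
  {S2} + {S1, S3, S4, S5}: 48 + 70 = 118
  {S1, S2} + {S3, S4, S5}: 72 + 70 = 142
  {S3} + {S1, S2, S4, S5}: 40 + 72 = 112
  {S1, S3} + {S2, S4, S5}: 51 + 72 = 123
  {S2, S3} + {S1, S4, S5}: 74 + 56 = 130
  … (15 splits in total)
Best: vehicle 1 Hub → S3 → Hub = 40; vehicle 2 Hub → S2 → S4 → S1 → S5 → Hub = 72; combined 112.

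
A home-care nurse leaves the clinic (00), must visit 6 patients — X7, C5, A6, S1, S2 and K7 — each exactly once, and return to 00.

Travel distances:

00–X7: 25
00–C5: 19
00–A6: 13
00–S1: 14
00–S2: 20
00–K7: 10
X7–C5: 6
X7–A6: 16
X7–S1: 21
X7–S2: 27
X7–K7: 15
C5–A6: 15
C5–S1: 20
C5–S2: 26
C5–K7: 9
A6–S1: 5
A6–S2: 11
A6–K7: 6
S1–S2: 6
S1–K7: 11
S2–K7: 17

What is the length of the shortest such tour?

Minimum total distance: 72.

There are 360 distinct closed tours to check (reversals are equivalent).
00→X7→C5→A6→S1→S2→K7→00: 25+6+15+5+6+17+10 = 84
00→X7→C5→A6→S1→K7→S2→00: 25+6+15+5+11+17+20 = 99
00→X7→C5→A6→S2→S1→K7→00: 25+6+15+11+6+11+10 = 84
00→X7→C5→A6→S2→K7→S1→00: 25+6+15+11+17+11+14 = 99
00→X7→C5→A6→K7→S1→S2→00: 25+6+15+6+11+6+20 = 89
00→X7→C5→A6→K7→S2→S1→00: 25+6+15+6+17+6+14 = 89
00→X7→C5→S1→A6→S2→K7→00: 25+6+20+5+11+17+10 = 94
00→X7→C5→S1→A6→K7→S2→00: 25+6+20+5+6+17+20 = 99
… (352 more)
00→S1→S2→A6→X7→C5→K7→00: 14+6+11+16+6+9+10 = 72  ← best
The minimum is 72.
One optimal route: 00 → S1 → S2 → A6 → X7 → C5 → K7 → 00 (or its reverse).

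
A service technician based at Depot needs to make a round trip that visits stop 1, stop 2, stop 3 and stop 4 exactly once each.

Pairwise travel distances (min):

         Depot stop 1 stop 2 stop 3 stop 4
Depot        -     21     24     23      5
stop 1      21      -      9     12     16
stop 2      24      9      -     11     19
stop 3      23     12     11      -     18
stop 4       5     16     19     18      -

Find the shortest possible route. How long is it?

Minimum total distance: 64 min.

With 4 stops there are 4!/2 = 12 distinct round trips (a route and its reverse cost the same).
Depot-stop 1-stop 2-stop 3-stop 4-Depot: 21+9+11+18+5 = 64
Depot-stop 1-stop 2-stop 4-stop 3-Depot: 21+9+19+18+23 = 90
Depot-stop 1-stop 3-stop 2-stop 4-Depot: 21+12+11+19+5 = 68
Depot-stop 1-stop 3-stop 4-stop 2-Depot: 21+12+18+19+24 = 94
Depot-stop 1-stop 4-stop 2-stop 3-Depot: 21+16+19+11+23 = 90
Depot-stop 1-stop 4-stop 3-stop 2-Depot: 21+16+18+11+24 = 90
Depot-stop 2-stop 1-stop 3-stop 4-Depot: 24+9+12+18+5 = 68
Depot-stop 2-stop 1-stop 4-stop 3-Depot: 24+9+16+18+23 = 90
Depot-stop 2-stop 3-stop 1-stop 4-Depot: 24+11+12+16+5 = 68
Depot-stop 2-stop 4-stop 1-stop 3-Depot: 24+19+16+12+23 = 94
Depot-stop 3-stop 1-stop 2-stop 4-Depot: 23+12+9+19+5 = 68
Depot-stop 3-stop 2-stop 1-stop 4-Depot: 23+11+9+16+5 = 64
The minimum is 64.
One optimal route: Depot → stop 1 → stop 2 → stop 3 → stop 4 → Depot (or its reverse).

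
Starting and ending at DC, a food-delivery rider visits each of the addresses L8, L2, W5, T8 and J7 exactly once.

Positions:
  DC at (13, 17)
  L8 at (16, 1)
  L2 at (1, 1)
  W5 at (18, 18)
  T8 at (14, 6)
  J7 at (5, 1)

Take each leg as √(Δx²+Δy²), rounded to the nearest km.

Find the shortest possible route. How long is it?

58 km — the shortest possible round trip.

There are 60 distinct closed tours to check (reversals are equivalent).
DC - L8 - L2 - W5 - T8 - J7 - DC: 16+15+24+13+10+18 = 96
DC - L8 - L2 - W5 - J7 - T8 - DC: 16+15+24+21+10+11 = 97
DC - L8 - L2 - T8 - W5 - J7 - DC: 16+15+14+13+21+18 = 97
DC - L8 - L2 - T8 - J7 - W5 - DC: 16+15+14+10+21+5 = 81
DC - L8 - L2 - J7 - W5 - T8 - DC: 16+15+4+21+13+11 = 80
DC - L8 - L2 - J7 - T8 - W5 - DC: 16+15+4+10+13+5 = 63
DC - L8 - W5 - L2 - T8 - J7 - DC: 16+17+24+14+10+18 = 99
DC - L8 - W5 - L2 - J7 - T8 - DC: 16+17+24+4+10+11 = 82
DC - L8 - W5 - T8 - L2 - J7 - DC: 16+17+13+14+4+18 = 82
DC - L8 - W5 - T8 - J7 - L2 - DC: 16+17+13+10+4+20 = 80
DC - L8 - W5 - J7 - L2 - T8 - DC: 16+17+21+4+14+11 = 83
DC - L8 - W5 - J7 - T8 - L2 - DC: 16+17+21+10+14+20 = 98
DC - L8 - T8 - L2 - W5 - J7 - DC: 16+5+14+24+21+18 = 98
DC - L8 - T8 - L2 - J7 - W5 - DC: 16+5+14+4+21+5 = 65
… (46 more)
DC - L2 - J7 - L8 - T8 - W5 - DC: 20+4+11+5+13+5 = 58  ← best
The minimum is 58.
One optimal route: DC → L2 → J7 → L8 → T8 → W5 → DC (or its reverse).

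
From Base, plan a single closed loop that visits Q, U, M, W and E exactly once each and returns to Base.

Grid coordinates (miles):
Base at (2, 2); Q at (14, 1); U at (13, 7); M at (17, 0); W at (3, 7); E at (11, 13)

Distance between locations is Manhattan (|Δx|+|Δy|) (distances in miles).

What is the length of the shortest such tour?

Minimum total distance: 56 miles.

Base → Q → U → M → W → E → Base: 13+7+11+21+14+20 = 86
Base → Q → U → M → E → W → Base: 13+7+11+19+14+6 = 70
Base → Q → U → W → M → E → Base: 13+7+10+21+19+20 = 90
Base → Q → U → W → E → M → Base: 13+7+10+14+19+17 = 80
Base → Q → U → E → M → W → Base: 13+7+8+19+21+6 = 74
Base → Q → U → E → W → M → Base: 13+7+8+14+21+17 = 80
Base → Q → M → U → W → E → Base: 13+4+11+10+14+20 = 72
Base → Q → M → U → E → W → Base: 13+4+11+8+14+6 = 56
Base → Q → M → W → U → E → Base: 13+4+21+10+8+20 = 76
Base → Q → M → W → E → U → Base: 13+4+21+14+8+16 = 76
Base → Q → M → E → U → W → Base: 13+4+19+8+10+6 = 60
Base → Q → M → E → W → U → Base: 13+4+19+14+10+16 = 76
Base → Q → W → U → M → E → Base: 13+17+10+11+19+20 = 90
Base → Q → W → U → E → M → Base: 13+17+10+8+19+17 = 84
… (46 more)
The minimum is 56.
One optimal route: Base → Q → M → U → E → W → Base (or its reverse).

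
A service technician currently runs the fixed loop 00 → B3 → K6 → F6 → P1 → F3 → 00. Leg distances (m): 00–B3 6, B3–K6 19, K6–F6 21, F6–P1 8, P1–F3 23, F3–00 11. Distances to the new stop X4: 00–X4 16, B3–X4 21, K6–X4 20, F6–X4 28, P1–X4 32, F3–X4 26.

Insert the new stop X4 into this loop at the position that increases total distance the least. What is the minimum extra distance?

Minimum extra distance: 22 m, inserting X4 between B3 and K6.

Insertion cost between consecutive stops i–j is d(i,X4) + d(X4,j) − d(i,j):
  between 00 and B3: 16 + 21 − 6 = 31
  between B3 and K6: 21 + 20 − 19 = 22
  between K6 and F6: 20 + 28 − 21 = 27
  between F6 and P1: 28 + 32 − 8 = 52
  between P1 and F3: 32 + 26 − 23 = 35
  between F3 and 00: 26 + 16 − 11 = 31
Cheapest insertion is between B3 and K6, adding 22.
New total = 88 + 22 = 110.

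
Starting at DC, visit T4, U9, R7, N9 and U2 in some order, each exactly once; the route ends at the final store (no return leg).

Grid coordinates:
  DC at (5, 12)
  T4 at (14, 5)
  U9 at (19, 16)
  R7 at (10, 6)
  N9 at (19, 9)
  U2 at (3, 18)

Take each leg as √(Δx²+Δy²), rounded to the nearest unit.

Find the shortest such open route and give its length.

There are 5! = 120 possible orderings.
DC - T4 - U9 - R7 - N9 - U2: 11+12+13+9+18 = 63
DC - T4 - U9 - R7 - U2 - N9: 11+12+13+14+18 = 68
DC - T4 - U9 - N9 - R7 - U2: 11+12+7+9+14 = 53
DC - T4 - U9 - N9 - U2 - R7: 11+12+7+18+14 = 62
DC - T4 - U9 - U2 - R7 - N9: 11+12+16+14+9 = 62
DC - T4 - U9 - U2 - N9 - R7: 11+12+16+18+9 = 66
DC - T4 - R7 - U9 - N9 - U2: 11+4+13+7+18 = 53
DC - T4 - R7 - U9 - U2 - N9: 11+4+13+16+18 = 62
DC - T4 - R7 - N9 - U9 - U2: 11+4+9+7+16 = 47
DC - T4 - R7 - N9 - U2 - U9: 11+4+9+18+16 = 58
DC - T4 - R7 - U2 - U9 - N9: 11+4+14+16+7 = 52
DC - T4 - R7 - U2 - N9 - U9: 11+4+14+18+7 = 54
DC - T4 - N9 - U9 - R7 - U2: 11+6+7+13+14 = 51
DC - T4 - N9 - U9 - U2 - R7: 11+6+7+16+14 = 54
… (106 more)
DC - U2 - R7 - T4 - N9 - U9: 6+14+4+6+7 = 37  ← best
The minimum is 37.
One shortest path: DC → U2 → R7 → T4 → N9 → U9.

Shortest open route: 37.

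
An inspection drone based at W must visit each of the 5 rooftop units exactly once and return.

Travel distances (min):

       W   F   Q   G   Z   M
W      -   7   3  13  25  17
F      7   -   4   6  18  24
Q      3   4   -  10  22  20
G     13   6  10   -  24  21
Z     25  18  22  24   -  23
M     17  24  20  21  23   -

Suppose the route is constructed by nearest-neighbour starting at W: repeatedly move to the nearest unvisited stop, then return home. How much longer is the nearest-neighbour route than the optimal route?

Excess over optimum: 5 min.

W: Q=3, F=7, G=13, M=17, Z=25 ⇒ Q
Q: F=4, G=10, M=20, Z=22 ⇒ F
F: G=6, Z=18, M=24 ⇒ G
G: M=21, Z=24 ⇒ M
M: Z=23 ⇒ Z
NN route W → Q → F → G → M → Z → W costs 82.
Optimal: W → Q → F → G → Z → M → W costs 77 (by enumerating all 60 distinct tours).
Excess = 82 − 77 = 5.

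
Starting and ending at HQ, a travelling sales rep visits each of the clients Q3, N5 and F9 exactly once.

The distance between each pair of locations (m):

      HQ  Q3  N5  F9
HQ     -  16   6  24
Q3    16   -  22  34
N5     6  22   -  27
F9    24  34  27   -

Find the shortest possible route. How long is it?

Minimum total distance: 83 m.

With 3 stops there are 3!/2 = 3 distinct round trips (a route and its reverse cost the same).
HQ-Q3-N5-F9-HQ: 16+22+27+24 = 89
HQ-Q3-F9-N5-HQ: 16+34+27+6 = 83
HQ-N5-Q3-F9-HQ: 6+22+34+24 = 86
The minimum is 83.
One optimal route: HQ → Q3 → F9 → N5 → HQ (or its reverse).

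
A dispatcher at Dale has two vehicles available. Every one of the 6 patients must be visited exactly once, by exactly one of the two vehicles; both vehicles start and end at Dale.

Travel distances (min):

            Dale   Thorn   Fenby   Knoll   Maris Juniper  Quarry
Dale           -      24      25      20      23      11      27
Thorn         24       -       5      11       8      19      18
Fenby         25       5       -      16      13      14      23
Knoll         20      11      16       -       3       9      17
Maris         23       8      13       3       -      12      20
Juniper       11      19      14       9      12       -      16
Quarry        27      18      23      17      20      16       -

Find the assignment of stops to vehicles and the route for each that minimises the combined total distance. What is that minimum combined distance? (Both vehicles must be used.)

Try each way of splitting the stops between the two vehicles (each non-empty) and, for each split, find the best tour for each vehicle:
  {Thorn} + {Fenby, Knoll, Maris, Juniper, Quarry}: 48 + 85 = 133
  {Fenby} + {Thorn, Knoll, Maris, Juniper, Quarry}: 50 + 76 = 126
  {Thorn, Fenby} + {Knoll, Maris, Juniper, Quarry}: 54 + 70 = 124
  {Knoll} + {Thorn, Fenby, Maris, Juniper, Quarry}: 40 + 85 = 125
  {Thorn, Knoll} + {Fenby, Maris, Juniper, Quarry}: 55 + 85 = 140
  {Fenby, Knoll} + {Thorn, Maris, Juniper, Quarry}: 61 + 76 = 137
  … (31 splits in total)
  {Juniper} + {Thorn, Fenby, Knoll, Maris, Quarry}: 22 + 85 = 107  ← best
Best: vehicle 1 Dale → Juniper → Dale = 22; vehicle 2 Dale → Fenby → Thorn → Maris → Knoll → Quarry → Dale = 85; combined 107.

Minimum combined distance: 107 min.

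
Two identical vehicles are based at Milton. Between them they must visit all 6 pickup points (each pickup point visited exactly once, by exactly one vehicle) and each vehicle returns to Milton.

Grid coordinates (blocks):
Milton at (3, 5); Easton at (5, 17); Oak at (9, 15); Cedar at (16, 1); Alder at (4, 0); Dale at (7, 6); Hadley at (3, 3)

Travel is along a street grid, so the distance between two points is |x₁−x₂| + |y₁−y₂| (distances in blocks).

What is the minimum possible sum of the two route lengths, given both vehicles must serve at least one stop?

Try each way of splitting the stops between the two vehicles (each non-empty) and, for each split, find the best tour for each vehicle:
  {Easton} + {Oak, Cedar, Alder, Dale, Hadley}: 28 + 56 = 84
  {Oak} + {Easton, Cedar, Alder, Dale, Hadley}: 32 + 60 = 92
  {Easton, Oak} + {Cedar, Alder, Dale, Hadley}: 36 + 38 = 74
  {Cedar} + {Easton, Oak, Alder, Dale, Hadley}: 34 + 46 = 80
  {Easton, Cedar} + {Oak, Alder, Dale, Hadley}: 58 + 42 = 100
  {Oak, Cedar} + {Easton, Alder, Dale, Hadley}: 54 + 42 = 96
  … (31 splits in total)
  {Easton, Oak, Cedar, Alder, Dale} + {Hadley}: 64 + 4 = 68  ← best
Best: vehicle 1 Milton → Easton → Oak → Dale → Cedar → Alder → Milton = 64; vehicle 2 Milton → Hadley → Milton = 4; combined 68.

68 blocks — the smallest possible combined total.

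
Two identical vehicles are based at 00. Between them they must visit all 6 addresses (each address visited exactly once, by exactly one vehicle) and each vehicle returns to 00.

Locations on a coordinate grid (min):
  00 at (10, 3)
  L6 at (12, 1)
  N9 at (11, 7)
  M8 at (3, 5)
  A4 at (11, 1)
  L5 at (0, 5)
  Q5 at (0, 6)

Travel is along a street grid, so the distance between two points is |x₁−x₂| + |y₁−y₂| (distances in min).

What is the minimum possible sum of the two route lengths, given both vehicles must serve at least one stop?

Minimum combined distance: 38 min.

There are 2^5 − 1 = 31 ways to divide the 6 stops into two non-empty groups. For each, the best each vehicle can do is its own shortest tour through its group:
  {L6} + {N9, M8, A4, L5, Q5}: 8 + 34 = 42
  {N9} + {L6, M8, A4, L5, Q5}: 10 + 34 = 44
  {L6, N9} + {M8, A4, L5, Q5}: 16 + 32 = 48
  {M8} + {L6, N9, A4, L5, Q5}: 18 + 36 = 54
  {L6, M8} + {N9, A4, L5, Q5}: 26 + 34 = 60
  {N9, M8} + {L6, A4, L5, Q5}: 24 + 34 = 58
  … (31 splits in total)
  {L6, A4} + {N9, M8, L5, Q5}: 8 + 30 = 38  ← best
Best: vehicle 1 00 → L6 → A4 → 00 = 8; vehicle 2 00 → N9 → Q5 → L5 → M8 → 00 = 30; combined 38.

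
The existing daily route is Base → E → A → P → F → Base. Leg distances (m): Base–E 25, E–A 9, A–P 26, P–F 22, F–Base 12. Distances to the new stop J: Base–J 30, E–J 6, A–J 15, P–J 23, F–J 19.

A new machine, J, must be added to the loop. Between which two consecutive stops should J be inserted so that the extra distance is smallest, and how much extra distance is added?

Minimum extra distance: 11 m, inserting J between Base and E.

Insertion cost between consecutive stops i–j is d(i,J) + d(J,j) − d(i,j):
  between Base and E: 30 + 6 − 25 = 11
  between E and A: 6 + 15 − 9 = 12
  between A and P: 15 + 23 − 26 = 12
  between P and F: 23 + 19 − 22 = 20
  between F and Base: 19 + 30 − 12 = 37
Cheapest insertion is between Base and E, adding 11.
New total = 94 + 11 = 105.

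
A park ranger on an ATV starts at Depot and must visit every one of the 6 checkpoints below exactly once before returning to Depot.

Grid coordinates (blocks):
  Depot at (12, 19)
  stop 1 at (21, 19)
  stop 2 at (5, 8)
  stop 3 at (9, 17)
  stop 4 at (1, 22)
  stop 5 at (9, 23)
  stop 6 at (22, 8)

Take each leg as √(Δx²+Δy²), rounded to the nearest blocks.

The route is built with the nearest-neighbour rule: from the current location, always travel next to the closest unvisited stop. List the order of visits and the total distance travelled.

Nearest-neighbour total = 70 blocks; route Depot → stop 3 → stop 5 → stop 4 → stop 2 → stop 6 → stop 1 → Depot.

At Depot the remaining stops are stop 3 4, stop 5 5, stop 1 9, stop 4 11, stop 2 13, stop 6 15; go to stop 3.
At stop 3 the remaining stops are stop 5 6, stop 4 9, stop 2 10, stop 1 12, stop 6 16; go to stop 5.
At stop 5 the remaining stops are stop 4 8, stop 1 13, stop 2 16, stop 6 20; go to stop 4.
At stop 4 the remaining stops are stop 2 15, stop 1 20, stop 6 25; go to stop 2.
At stop 2 the remaining stops are stop 6 17, stop 1 19; go to stop 6.
At stop 6 the remaining stops are stop 1 11; go to stop 1.
Return stop 1→Depot: 9.
Total = 4 + 6 + 8 + 15 + 17 + 11 + 9 = 70.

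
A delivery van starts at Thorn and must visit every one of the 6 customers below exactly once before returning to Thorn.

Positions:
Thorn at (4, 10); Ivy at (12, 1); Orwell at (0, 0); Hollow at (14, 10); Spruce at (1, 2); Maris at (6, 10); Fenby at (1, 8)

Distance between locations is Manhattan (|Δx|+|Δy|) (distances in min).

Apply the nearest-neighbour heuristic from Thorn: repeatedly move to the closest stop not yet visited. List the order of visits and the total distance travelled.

From Thorn: distances to unvisited — Maris=2, Fenby=5, Hollow=10, Spruce=11, Orwell=14, Ivy=17. Nearest is Maris (2).
From Maris: distances to unvisited — Fenby=7, Hollow=8, Spruce=13, Ivy=15, Orwell=16. Nearest is Fenby (7).
From Fenby: distances to unvisited — Spruce=6, Orwell=9, Hollow=15, Ivy=18. Nearest is Spruce (6).
From Spruce: distances to unvisited — Orwell=3, Ivy=12, Hollow=21. Nearest is Orwell (3).
From Orwell: distances to unvisited — Ivy=13, Hollow=24. Nearest is Ivy (13).
From Ivy: distances to unvisited — Hollow=11. Nearest is Hollow (11).
Return Hollow→Thorn: 10.
Total = 2 + 7 + 6 + 3 + 13 + 11 + 10 = 52.

Nearest-neighbour total = 52 min; route Thorn → Maris → Fenby → Spruce → Orwell → Ivy → Hollow → Thorn.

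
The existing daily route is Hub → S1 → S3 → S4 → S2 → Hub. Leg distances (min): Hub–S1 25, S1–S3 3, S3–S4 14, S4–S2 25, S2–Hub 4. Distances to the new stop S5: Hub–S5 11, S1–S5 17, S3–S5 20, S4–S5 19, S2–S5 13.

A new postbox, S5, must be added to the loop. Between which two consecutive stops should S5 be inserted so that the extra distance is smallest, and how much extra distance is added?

Insertion cost between consecutive stops i–j is d(i,S5) + d(S5,j) − d(i,j):
  between Hub and S1: 11 + 17 − 25 = 3
  between S1 and S3: 17 + 20 − 3 = 34
  between S3 and S4: 20 + 19 − 14 = 25
  between S4 and S2: 19 + 13 − 25 = 7
  between S2 and Hub: 13 + 11 − 4 = 20
Cheapest insertion is between Hub and S1, adding 3.
New total = 71 + 3 = 74.

+3 min — insert S5 between Hub and S1.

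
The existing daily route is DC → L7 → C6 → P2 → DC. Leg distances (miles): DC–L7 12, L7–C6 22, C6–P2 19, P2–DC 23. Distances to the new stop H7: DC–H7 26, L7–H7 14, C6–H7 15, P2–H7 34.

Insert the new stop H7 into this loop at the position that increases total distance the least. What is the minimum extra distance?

Minimum extra distance: 7 miles, inserting H7 between L7 and C6.

Insertion cost between consecutive stops i–j is d(i,H7) + d(H7,j) − d(i,j):
  between DC and L7: 26 + 14 − 12 = 28
  between L7 and C6: 14 + 15 − 22 = 7
  between C6 and P2: 15 + 34 − 19 = 30
  between P2 and DC: 34 + 26 − 23 = 37
Cheapest insertion is between L7 and C6, adding 7.
New total = 76 + 7 = 83.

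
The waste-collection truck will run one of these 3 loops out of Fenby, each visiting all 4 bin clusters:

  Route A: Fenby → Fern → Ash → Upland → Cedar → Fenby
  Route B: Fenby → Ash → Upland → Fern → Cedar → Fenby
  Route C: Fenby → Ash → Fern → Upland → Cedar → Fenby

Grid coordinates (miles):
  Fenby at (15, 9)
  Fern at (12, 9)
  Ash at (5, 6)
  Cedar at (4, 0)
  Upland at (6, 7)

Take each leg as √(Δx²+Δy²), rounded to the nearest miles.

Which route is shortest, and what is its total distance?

Route A: 3 + 8 + 1 + 7 + 14 = 33
Route B: 10 + 1 + 6 + 12 + 14 = 43
Route C: 10 + 8 + 6 + 7 + 14 = 45

33 miles — Route A is the shortest.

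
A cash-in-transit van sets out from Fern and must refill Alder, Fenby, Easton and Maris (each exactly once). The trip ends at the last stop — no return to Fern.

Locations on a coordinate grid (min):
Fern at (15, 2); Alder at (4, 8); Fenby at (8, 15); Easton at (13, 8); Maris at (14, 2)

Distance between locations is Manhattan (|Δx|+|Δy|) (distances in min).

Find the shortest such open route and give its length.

There are 4! = 24 possible orderings.
Fern - Alder - Fenby - Easton - Maris: 17+11+12+7 = 47
Fern - Alder - Fenby - Maris - Easton: 17+11+19+7 = 54
Fern - Alder - Easton - Fenby - Maris: 17+9+12+19 = 57
Fern - Alder - Easton - Maris - Fenby: 17+9+7+19 = 52
Fern - Alder - Maris - Fenby - Easton: 17+16+19+12 = 64
Fern - Alder - Maris - Easton - Fenby: 17+16+7+12 = 52
Fern - Fenby - Alder - Easton - Maris: 20+11+9+7 = 47
Fern - Fenby - Alder - Maris - Easton: 20+11+16+7 = 54
Fern - Fenby - Easton - Alder - Maris: 20+12+9+16 = 57
Fern - Fenby - Easton - Maris - Alder: 20+12+7+16 = 55
Fern - Fenby - Maris - Alder - Easton: 20+19+16+9 = 64
Fern - Fenby - Maris - Easton - Alder: 20+19+7+9 = 55
Fern - Easton - Alder - Fenby - Maris: 8+9+11+19 = 47
Fern - Easton - Alder - Maris - Fenby: 8+9+16+19 = 52
… (10 more)
Fern - Maris - Easton - Alder - Fenby: 1+7+9+11 = 28  ← best
The minimum is 28.
One shortest path: Fern → Maris → Easton → Alder → Fenby.

Shortest open route: 28 min.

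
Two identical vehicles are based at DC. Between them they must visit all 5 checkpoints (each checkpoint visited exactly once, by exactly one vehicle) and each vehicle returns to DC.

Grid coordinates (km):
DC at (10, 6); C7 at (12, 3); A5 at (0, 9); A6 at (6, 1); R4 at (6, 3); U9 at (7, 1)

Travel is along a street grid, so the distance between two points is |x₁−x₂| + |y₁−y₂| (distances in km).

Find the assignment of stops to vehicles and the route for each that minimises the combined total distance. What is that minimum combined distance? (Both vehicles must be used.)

There are 2^4 − 1 = 15 ways to divide the 5 stops into two non-empty groups. For each, the best each vehicle can do is its own shortest tour through its group:
  {C7} + {A5, A6, R4, U9}: 10 + 36 = 46
  {A5} + {C7, A6, R4, U9}: 26 + 22 = 48
  {C7, A5} + {A6, R4, U9}: 36 + 18 = 54
  {A6} + {C7, A5, R4, U9}: 18 + 40 = 58
  {C7, A6} + {A5, R4, U9}: 22 + 36 = 58
  {A5, A6} + {C7, R4, U9}: 36 + 22 = 58
  … (15 splits in total)
Best: vehicle 1 DC → C7 → DC = 10; vehicle 2 DC → A5 → R4 → A6 → U9 → DC = 36; combined 46.

Minimum combined distance: 46 km.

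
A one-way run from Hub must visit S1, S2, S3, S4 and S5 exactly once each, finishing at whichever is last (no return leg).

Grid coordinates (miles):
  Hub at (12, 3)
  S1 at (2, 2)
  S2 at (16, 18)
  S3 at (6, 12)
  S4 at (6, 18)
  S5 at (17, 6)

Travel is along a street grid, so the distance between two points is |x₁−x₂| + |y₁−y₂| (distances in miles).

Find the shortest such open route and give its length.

51 miles — the minimum one-way total.

There are 5! = 120 possible orderings.
Hub→S1→S2→S3→S4→S5: 11+30+16+6+23 = 86
Hub→S1→S2→S3→S5→S4: 11+30+16+17+23 = 97
Hub→S1→S2→S4→S3→S5: 11+30+10+6+17 = 74
Hub→S1→S2→S4→S5→S3: 11+30+10+23+17 = 91
Hub→S1→S2→S5→S3→S4: 11+30+13+17+6 = 77
Hub→S1→S2→S5→S4→S3: 11+30+13+23+6 = 83
Hub→S1→S3→S2→S4→S5: 11+14+16+10+23 = 74
Hub→S1→S3→S2→S5→S4: 11+14+16+13+23 = 77
Hub→S1→S3→S4→S2→S5: 11+14+6+10+13 = 54
Hub→S1→S3→S4→S5→S2: 11+14+6+23+13 = 67
Hub→S1→S3→S5→S2→S4: 11+14+17+13+10 = 65
Hub→S1→S3→S5→S4→S2: 11+14+17+23+10 = 75
Hub→S1→S4→S2→S3→S5: 11+20+10+16+17 = 74
Hub→S1→S4→S2→S5→S3: 11+20+10+13+17 = 71
… (106 more)
Hub→S5→S2→S4→S3→S1: 8+13+10+6+14 = 51  ← best
The minimum is 51.
One shortest path: Hub → S5 → S2 → S4 → S3 → S1.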